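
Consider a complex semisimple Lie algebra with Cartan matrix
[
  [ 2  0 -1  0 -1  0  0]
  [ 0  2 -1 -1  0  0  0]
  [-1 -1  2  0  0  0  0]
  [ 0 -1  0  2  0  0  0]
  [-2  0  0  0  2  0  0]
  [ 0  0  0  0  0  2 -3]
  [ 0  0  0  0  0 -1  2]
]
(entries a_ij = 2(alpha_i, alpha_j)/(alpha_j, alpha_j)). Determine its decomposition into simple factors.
C_5 (sp(10)) + G_2

The diagram associated to this matrix has two connected components: the simple roots {alpha_1, alpha_2, alpha_3, alpha_4, alpha_5} form a chain of 5 nodes with a double edge at one end; the terminal node there is the unique long simple root (C_5), and {alpha_6, alpha_7} form two nodes joined by a triple edge (G_2). A semisimple Lie algebra decomposes uniquely as the direct sum of simple ideals, one per connected component of its Dynkin diagram, so g ≅ C_5 ⊕ G_2 (dimension 55 + 14 = 69).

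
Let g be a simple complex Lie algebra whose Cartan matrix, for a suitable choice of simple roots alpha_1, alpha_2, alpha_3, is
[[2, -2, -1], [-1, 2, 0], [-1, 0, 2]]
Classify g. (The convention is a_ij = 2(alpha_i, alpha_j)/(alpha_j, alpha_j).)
B3

The matrix has rank 3 with 2's on the diagonal. Reading the off-diagonal entries as Dynkin edges (a single edge where a_ij = a_ji = -1; a double or triple edge where a_ij * a_ji = 2 or 3), the diagram is a chain of 3 nodes with a double edge at one end; the terminal node there is the unique short simple root (B_3). One simple-root ordering that puts it in standard form is (alpha_3, alpha_1, alpha_2). So the algebra is type B_3, i.e. so(7).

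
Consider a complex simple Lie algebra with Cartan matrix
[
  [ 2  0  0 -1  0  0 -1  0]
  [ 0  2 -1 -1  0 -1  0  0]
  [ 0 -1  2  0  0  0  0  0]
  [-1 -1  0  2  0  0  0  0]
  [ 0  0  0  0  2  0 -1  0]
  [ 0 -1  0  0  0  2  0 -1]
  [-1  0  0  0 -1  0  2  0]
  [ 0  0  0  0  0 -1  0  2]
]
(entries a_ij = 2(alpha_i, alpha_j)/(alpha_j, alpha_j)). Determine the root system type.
E_8

The matrix has rank 8 with 2's on the diagonal. Reading the off-diagonal entries as Dynkin edges (a single edge where a_ij = a_ji = -1; a double or triple edge where a_ij * a_ji = 2 or 3), the diagram is a chain of 7 nodes with one extra node attached to the third node from one end (E_8). One simple-root ordering that puts it in standard form is (alpha_8, alpha_3, alpha_6, alpha_2, alpha_4, alpha_1, alpha_7, alpha_5). So the algebra is type E_8.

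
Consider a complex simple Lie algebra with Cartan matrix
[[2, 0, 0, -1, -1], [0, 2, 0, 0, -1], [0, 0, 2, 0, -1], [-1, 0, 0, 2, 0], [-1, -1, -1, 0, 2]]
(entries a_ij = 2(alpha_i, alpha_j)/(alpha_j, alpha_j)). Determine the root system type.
D_5 (so(10))

The matrix has rank 5 with 2's on the diagonal. Reading the off-diagonal entries as Dynkin edges (a single edge where a_ij = a_ji = -1; a double or triple edge where a_ij * a_ji = 2 or 3), the diagram is a chain of 3 nodes with a fork of two nodes at one end (D_5). One simple-root ordering that puts it in standard form is (alpha_4, alpha_1, alpha_5, alpha_3, alpha_2). So the algebra is type D_5, i.e. so(10).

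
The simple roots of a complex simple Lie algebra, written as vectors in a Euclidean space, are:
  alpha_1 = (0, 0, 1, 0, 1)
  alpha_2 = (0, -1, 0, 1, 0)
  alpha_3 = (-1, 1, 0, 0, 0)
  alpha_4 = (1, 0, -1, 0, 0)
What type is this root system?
A4

Compute the Cartan integers a_ij = 2(alpha_i, alpha_j)/(alpha_j, alpha_j); the resulting 4x4 Cartan matrix is
[[2, 0, 0, -1], [0, 2, -1, 0], [0, -1, 2, -1], [-1, 0, -1, 2]].
All simple roots have the same length, so the diagram is simply laced. The associated Dynkin diagram is a chain of 4 nodes with single edges (A_4), so the type is A_4 (the algebra sl(5)).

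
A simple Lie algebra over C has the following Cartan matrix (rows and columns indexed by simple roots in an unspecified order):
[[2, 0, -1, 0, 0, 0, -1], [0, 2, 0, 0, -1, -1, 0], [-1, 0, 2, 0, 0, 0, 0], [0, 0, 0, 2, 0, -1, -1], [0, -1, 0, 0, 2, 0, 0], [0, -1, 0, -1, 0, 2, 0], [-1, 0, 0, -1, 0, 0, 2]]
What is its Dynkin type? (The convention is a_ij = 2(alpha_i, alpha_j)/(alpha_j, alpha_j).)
The matrix has rank 7 with 2's on the diagonal. Reading the off-diagonal entries as Dynkin edges (a single edge where a_ij = a_ji = -1; a double or triple edge where a_ij * a_ji = 2 or 3), the diagram is a chain of 7 nodes with single edges (A_7). One simple-root ordering that puts it in standard form is (alpha_5, alpha_2, alpha_6, alpha_4, alpha_7, alpha_1, alpha_3). So the algebra is type A_7, i.e. sl(8).

A7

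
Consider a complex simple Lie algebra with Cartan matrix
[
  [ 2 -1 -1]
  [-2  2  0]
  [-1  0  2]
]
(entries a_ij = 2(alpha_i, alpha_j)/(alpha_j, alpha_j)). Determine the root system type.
The matrix has rank 3 with 2's on the diagonal. Reading the off-diagonal entries as Dynkin edges (a single edge where a_ij = a_ji = -1; a double or triple edge where a_ij * a_ji = 2 or 3), the diagram is a chain of 3 nodes with a double edge at one end; the terminal node there is the unique long simple root (C_3). One simple-root ordering that puts it in standard form is (alpha_3, alpha_1, alpha_2). So the algebra is type C_3, i.e. sp(6).

C3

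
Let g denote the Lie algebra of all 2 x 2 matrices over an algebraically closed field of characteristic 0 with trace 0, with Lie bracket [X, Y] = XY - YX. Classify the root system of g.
This is sl(2), which has dimension 2^2 - 1 = 3 and rank 2 - 1 = 1 (a Cartan subalgebra is the diagonal traceless matrices). In the classification of classical Lie algebras, the special linear algebra sl(n+1) has type A_n; here n = 1, so the Dynkin diagram is a chain of 1 nodes with single edges (A_1). Hence the type is A_1.

A1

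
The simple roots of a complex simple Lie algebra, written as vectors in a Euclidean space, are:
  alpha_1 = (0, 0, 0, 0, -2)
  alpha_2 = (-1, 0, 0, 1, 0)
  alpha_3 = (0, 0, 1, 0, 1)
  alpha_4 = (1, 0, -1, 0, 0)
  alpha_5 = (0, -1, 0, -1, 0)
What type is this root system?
C_5 (sp(10))

Compute the Cartan integers a_ij = 2(alpha_i, alpha_j)/(alpha_j, alpha_j); the resulting 5x5 Cartan matrix is
[[2, 0, -2, 0, 0], [0, 2, 0, -1, -1], [-1, 0, 2, -1, 0], [0, -1, -1, 2, 0], [0, -1, 0, 0, 2]].
The roots have two lengths (squared-length ratio 2:1); the short ones are alpha_{2,3,4,5}. The associated Dynkin diagram is a chain of 5 nodes with a double edge at one end; the terminal node there is the unique long simple root (C_5), so the type is C_5 (the algebra sp(10)).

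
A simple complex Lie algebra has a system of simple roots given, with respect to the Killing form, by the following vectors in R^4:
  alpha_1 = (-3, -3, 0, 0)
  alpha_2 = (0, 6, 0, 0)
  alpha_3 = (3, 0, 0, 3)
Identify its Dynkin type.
Compute the Cartan integers a_ij = 2(alpha_i, alpha_j)/(alpha_j, alpha_j); the resulting 3x3 Cartan matrix is
[[2, -1, -1], [-2, 2, 0], [-1, 0, 2]].
The roots have two lengths (squared-length ratio 2:1); the short ones are alpha_{1,3}. The associated Dynkin diagram is a chain of 3 nodes with a double edge at one end; the terminal node there is the unique long simple root (C_3), so the type is C_3 (the algebra sp(6)).

C3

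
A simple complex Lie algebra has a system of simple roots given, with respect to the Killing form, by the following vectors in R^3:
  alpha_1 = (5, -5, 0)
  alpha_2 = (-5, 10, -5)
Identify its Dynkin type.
G2

Compute the Cartan integers a_ij = 2(alpha_i, alpha_j)/(alpha_j, alpha_j); the resulting 2x2 Cartan matrix is
[[2, -1], [-3, 2]].
The roots have two lengths (squared-length ratio 3:1); the short ones are alpha_{1}. The associated Dynkin diagram is two nodes joined by a triple edge (G_2), so the type is G_2.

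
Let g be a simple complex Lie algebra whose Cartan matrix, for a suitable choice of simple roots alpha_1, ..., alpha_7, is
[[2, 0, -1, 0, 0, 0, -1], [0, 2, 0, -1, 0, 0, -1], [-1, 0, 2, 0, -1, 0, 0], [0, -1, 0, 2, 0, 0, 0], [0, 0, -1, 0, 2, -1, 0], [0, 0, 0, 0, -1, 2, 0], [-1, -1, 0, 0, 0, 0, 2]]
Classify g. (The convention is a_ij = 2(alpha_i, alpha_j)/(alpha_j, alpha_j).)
The matrix has rank 7 with 2's on the diagonal. Reading the off-diagonal entries as Dynkin edges (a single edge where a_ij = a_ji = -1; a double or triple edge where a_ij * a_ji = 2 or 3), the diagram is a chain of 7 nodes with single edges (A_7). One simple-root ordering that puts it in standard form is (alpha_6, alpha_5, alpha_3, alpha_1, alpha_7, alpha_2, alpha_4). So the algebra is type A_7, i.e. sl(8).

type A_7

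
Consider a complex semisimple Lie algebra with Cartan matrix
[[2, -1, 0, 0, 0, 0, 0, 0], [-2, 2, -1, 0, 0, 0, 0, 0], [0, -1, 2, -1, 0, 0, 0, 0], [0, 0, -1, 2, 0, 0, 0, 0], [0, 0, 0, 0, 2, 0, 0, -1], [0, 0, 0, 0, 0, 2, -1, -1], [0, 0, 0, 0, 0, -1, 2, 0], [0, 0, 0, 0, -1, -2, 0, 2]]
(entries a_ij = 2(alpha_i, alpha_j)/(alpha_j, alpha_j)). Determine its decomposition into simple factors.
The diagram associated to this matrix has two connected components: the simple roots {alpha_1, alpha_2, alpha_3, alpha_4} form a chain of 4 nodes with a double edge at one end; the terminal node there is the unique short simple root (B_4), and {alpha_5, alpha_6, alpha_7, alpha_8} form a chain of 4 nodes with a double edge between the middle two (F_4). A semisimple Lie algebra decomposes uniquely as the direct sum of simple ideals, one per connected component of its Dynkin diagram, so g ≅ B_4 ⊕ F_4 (dimension 36 + 52 = 88).

B_4 ⊕ F_4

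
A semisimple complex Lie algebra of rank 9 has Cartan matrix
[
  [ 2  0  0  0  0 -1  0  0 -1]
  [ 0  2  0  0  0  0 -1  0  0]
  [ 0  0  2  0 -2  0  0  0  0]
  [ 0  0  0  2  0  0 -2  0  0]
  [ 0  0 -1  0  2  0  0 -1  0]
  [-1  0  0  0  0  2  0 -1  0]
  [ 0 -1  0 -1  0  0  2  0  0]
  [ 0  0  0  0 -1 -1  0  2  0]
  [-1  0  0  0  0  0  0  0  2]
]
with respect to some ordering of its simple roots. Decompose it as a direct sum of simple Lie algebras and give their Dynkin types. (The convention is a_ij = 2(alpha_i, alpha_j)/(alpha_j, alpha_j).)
The diagram associated to this matrix has two connected components: the simple roots {alpha_2, alpha_4, alpha_7} form a chain of 3 nodes with a double edge at one end; the terminal node there is the unique long simple root (C_3), and {alpha_1, alpha_3, alpha_5, alpha_6, alpha_8, alpha_9} form a chain of 6 nodes with a double edge at one end; the terminal node there is the unique long simple root (C_6). A semisimple Lie algebra decomposes uniquely as the direct sum of simple ideals, one per connected component of its Dynkin diagram, so g ≅ C_3 ⊕ C_6 (dimension 21 + 78 = 99).

type C_3 ⊕ type C_6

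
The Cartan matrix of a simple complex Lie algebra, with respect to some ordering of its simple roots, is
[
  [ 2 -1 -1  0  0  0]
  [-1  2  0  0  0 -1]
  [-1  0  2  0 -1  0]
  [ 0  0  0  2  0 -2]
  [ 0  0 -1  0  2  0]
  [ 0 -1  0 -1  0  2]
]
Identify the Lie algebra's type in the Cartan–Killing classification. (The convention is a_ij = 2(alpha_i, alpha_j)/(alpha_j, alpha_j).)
The matrix has rank 6 with 2's on the diagonal. Reading the off-diagonal entries as Dynkin edges (a single edge where a_ij = a_ji = -1; a double or triple edge where a_ij * a_ji = 2 or 3), the diagram is a chain of 6 nodes with a double edge at one end; the terminal node there is the unique long simple root (C_6). One simple-root ordering that puts it in standard form is (alpha_5, alpha_3, alpha_1, alpha_2, alpha_6, alpha_4). So the algebra is type C_6, i.e. sp(12).

C_6 (sp(12))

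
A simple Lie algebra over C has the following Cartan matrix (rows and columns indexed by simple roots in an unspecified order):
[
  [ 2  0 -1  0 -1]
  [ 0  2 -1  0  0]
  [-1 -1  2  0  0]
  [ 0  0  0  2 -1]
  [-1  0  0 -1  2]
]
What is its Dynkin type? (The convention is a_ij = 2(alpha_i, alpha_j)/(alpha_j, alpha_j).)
The matrix has rank 5 with 2's on the diagonal. Reading the off-diagonal entries as Dynkin edges (a single edge where a_ij = a_ji = -1; a double or triple edge where a_ij * a_ji = 2 or 3), the diagram is a chain of 5 nodes with single edges (A_5). One simple-root ordering that puts it in standard form is (alpha_4, alpha_5, alpha_1, alpha_3, alpha_2). So the algebra is type A_5, i.e. sl(6).

A_5 (sl(6))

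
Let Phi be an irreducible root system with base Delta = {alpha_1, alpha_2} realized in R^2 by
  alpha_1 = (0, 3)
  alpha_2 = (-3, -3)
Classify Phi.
Compute the Cartan integers a_ij = 2(alpha_i, alpha_j)/(alpha_j, alpha_j); the resulting 2x2 Cartan matrix is
[[2, -1], [-2, 2]].
The roots have two lengths (squared-length ratio 2:1); the short ones are alpha_{1}. The associated Dynkin diagram is a chain of 2 nodes with a double edge at one end; the terminal node there is the unique short simple root (B_2), so the type is B_2 (the algebra so(5)).

B_2 (so(5))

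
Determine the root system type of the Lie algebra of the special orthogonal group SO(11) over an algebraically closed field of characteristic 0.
B_5 (so(11))

This is so(11) with 11 odd, which has dimension 11(11-1)/2 = 55 and rank (11-1)/2 = 5. In the classification of classical Lie algebras, the orthogonal algebra so(2n+1) in an odd number of variables has type B_n; here n = 5, so the Dynkin diagram is a chain of 5 nodes with a double edge at one end; the terminal node there is the unique short simple root (B_5). Hence the type is B_5.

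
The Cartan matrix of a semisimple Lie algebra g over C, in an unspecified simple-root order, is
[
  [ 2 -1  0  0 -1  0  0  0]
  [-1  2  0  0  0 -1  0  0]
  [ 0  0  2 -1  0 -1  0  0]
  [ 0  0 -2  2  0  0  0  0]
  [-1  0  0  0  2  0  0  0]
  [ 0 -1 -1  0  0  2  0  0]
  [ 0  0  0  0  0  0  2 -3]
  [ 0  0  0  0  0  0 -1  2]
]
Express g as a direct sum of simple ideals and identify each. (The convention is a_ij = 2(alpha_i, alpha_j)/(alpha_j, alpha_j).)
C_6 + G_2

The diagram associated to this matrix has two connected components: the simple roots {alpha_1, alpha_2, alpha_3, alpha_4, alpha_5, alpha_6} form a chain of 6 nodes with a double edge at one end; the terminal node there is the unique long simple root (C_6), and {alpha_7, alpha_8} form two nodes joined by a triple edge (G_2). A semisimple Lie algebra decomposes uniquely as the direct sum of simple ideals, one per connected component of its Dynkin diagram, so g ≅ C_6 ⊕ G_2 (dimension 78 + 14 = 92).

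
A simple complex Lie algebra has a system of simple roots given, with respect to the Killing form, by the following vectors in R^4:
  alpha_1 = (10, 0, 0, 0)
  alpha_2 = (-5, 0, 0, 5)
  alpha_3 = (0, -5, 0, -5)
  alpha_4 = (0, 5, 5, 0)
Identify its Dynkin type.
Compute the Cartan integers a_ij = 2(alpha_i, alpha_j)/(alpha_j, alpha_j); the resulting 4x4 Cartan matrix is
[[2, -2, 0, 0], [-1, 2, -1, 0], [0, -1, 2, -1], [0, 0, -1, 2]].
The roots have two lengths (squared-length ratio 2:1); the short ones are alpha_{2,3,4}. The associated Dynkin diagram is a chain of 4 nodes with a double edge at one end; the terminal node there is the unique long simple root (C_4), so the type is C_4 (the algebra sp(8)).

C_4 (sp(8))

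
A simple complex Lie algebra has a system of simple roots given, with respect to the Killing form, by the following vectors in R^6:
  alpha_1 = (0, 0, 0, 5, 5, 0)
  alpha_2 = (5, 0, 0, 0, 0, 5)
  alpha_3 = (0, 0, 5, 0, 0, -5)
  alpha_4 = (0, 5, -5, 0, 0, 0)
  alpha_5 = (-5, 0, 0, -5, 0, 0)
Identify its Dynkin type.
Compute the Cartan integers a_ij = 2(alpha_i, alpha_j)/(alpha_j, alpha_j); the resulting 5x5 Cartan matrix is
[[2, 0, 0, 0, -1], [0, 2, -1, 0, -1], [0, -1, 2, -1, 0], [0, 0, -1, 2, 0], [-1, -1, 0, 0, 2]].
All simple roots have the same length, so the diagram is simply laced. The associated Dynkin diagram is a chain of 5 nodes with single edges (A_5), so the type is A_5 (the algebra sl(6)).

A_5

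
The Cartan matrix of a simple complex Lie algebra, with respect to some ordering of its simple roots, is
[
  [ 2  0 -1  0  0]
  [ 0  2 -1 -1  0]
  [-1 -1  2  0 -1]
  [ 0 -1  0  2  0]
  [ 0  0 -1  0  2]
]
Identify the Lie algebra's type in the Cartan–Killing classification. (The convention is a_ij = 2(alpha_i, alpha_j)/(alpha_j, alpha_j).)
D5

The matrix has rank 5 with 2's on the diagonal. Reading the off-diagonal entries as Dynkin edges (a single edge where a_ij = a_ji = -1; a double or triple edge where a_ij * a_ji = 2 or 3), the diagram is a chain of 3 nodes with a fork of two nodes at one end (D_5). One simple-root ordering that puts it in standard form is (alpha_4, alpha_2, alpha_3, alpha_1, alpha_5). So the algebra is type D_5, i.e. so(10).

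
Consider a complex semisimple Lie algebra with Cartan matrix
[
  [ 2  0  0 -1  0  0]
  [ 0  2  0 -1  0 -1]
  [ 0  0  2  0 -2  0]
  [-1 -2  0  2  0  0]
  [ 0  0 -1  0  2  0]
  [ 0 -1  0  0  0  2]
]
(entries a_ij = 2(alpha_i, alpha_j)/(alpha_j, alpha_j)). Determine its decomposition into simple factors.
The diagram associated to this matrix has two connected components: the simple roots {alpha_3, alpha_5} form a chain of 2 nodes with a double edge at one end; the terminal node there is the unique short simple root (B_2), and {alpha_1, alpha_2, alpha_4, alpha_6} form a chain of 4 nodes with a double edge between the middle two (F_4). A semisimple Lie algebra decomposes uniquely as the direct sum of simple ideals, one per connected component of its Dynkin diagram, so g ≅ B_2 ⊕ F_4 (dimension 10 + 52 = 62).

B2 + F4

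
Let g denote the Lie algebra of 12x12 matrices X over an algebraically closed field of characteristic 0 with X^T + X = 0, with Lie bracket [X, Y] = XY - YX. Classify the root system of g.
D_6

This is so(12) with 12 even, which has dimension 12(12-1)/2 = 66 and rank 12/2 = 6. In the classification of classical Lie algebras, the orthogonal algebra so(2n) in an even number of variables has type D_n; here n = 6, so the Dynkin diagram is a chain of 4 nodes with a fork of two nodes at one end (D_6). Hence the type is D_6.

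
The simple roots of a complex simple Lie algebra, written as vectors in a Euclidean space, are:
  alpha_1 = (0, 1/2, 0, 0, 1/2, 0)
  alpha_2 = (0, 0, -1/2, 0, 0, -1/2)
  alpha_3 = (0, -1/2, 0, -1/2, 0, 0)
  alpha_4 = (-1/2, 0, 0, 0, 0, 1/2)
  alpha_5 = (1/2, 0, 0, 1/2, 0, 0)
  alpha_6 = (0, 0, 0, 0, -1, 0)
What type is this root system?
type C_6

Compute the Cartan integers a_ij = 2(alpha_i, alpha_j)/(alpha_j, alpha_j); the resulting 6x6 Cartan matrix is
[[2, 0, -1, 0, 0, -1], [0, 2, 0, -1, 0, 0], [-1, 0, 2, 0, -1, 0], [0, -1, 0, 2, -1, 0], [0, 0, -1, -1, 2, 0], [-2, 0, 0, 0, 0, 2]].
The roots have two lengths (squared-length ratio 2:1); the short ones are alpha_{1,2,3,4,5}. The associated Dynkin diagram is a chain of 6 nodes with a double edge at one end; the terminal node there is the unique long simple root (C_6), so the type is C_6 (the algebra sp(12)).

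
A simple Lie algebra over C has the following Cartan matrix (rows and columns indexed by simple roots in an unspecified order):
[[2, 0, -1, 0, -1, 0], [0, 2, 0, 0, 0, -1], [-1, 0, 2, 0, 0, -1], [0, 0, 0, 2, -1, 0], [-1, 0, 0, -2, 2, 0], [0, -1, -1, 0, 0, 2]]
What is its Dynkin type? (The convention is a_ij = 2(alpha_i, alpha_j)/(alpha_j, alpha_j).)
B_6

The matrix has rank 6 with 2's on the diagonal. Reading the off-diagonal entries as Dynkin edges (a single edge where a_ij = a_ji = -1; a double or triple edge where a_ij * a_ji = 2 or 3), the diagram is a chain of 6 nodes with a double edge at one end; the terminal node there is the unique short simple root (B_6). One simple-root ordering that puts it in standard form is (alpha_2, alpha_6, alpha_3, alpha_1, alpha_5, alpha_4). So the algebra is type B_6, i.e. so(13).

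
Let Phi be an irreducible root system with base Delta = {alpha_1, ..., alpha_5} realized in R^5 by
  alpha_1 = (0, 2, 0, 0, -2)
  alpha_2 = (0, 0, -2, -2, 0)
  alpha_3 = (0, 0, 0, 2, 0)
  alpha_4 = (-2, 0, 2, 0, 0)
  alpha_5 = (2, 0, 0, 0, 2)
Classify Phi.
Compute the Cartan integers a_ij = 2(alpha_i, alpha_j)/(alpha_j, alpha_j); the resulting 5x5 Cartan matrix is
[[2, 0, 0, 0, -1], [0, 2, -2, -1, 0], [0, -1, 2, 0, 0], [0, -1, 0, 2, -1], [-1, 0, 0, -1, 2]].
The roots have two lengths (squared-length ratio 2:1); the short ones are alpha_{3}. The associated Dynkin diagram is a chain of 5 nodes with a double edge at one end; the terminal node there is the unique short simple root (B_5), so the type is B_5 (the algebra so(11)).

type B_5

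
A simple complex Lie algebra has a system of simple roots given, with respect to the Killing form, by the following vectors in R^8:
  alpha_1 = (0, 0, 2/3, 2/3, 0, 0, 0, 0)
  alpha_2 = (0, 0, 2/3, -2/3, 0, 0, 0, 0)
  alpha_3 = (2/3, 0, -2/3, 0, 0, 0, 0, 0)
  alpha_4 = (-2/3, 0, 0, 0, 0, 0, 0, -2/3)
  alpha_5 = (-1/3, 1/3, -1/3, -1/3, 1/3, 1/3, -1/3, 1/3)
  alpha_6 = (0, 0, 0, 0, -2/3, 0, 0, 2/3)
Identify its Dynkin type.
Compute the Cartan integers a_ij = 2(alpha_i, alpha_j)/(alpha_j, alpha_j); the resulting 6x6 Cartan matrix is
[[2, 0, -1, 0, -1, 0], [0, 2, -1, 0, 0, 0], [-1, -1, 2, -1, 0, 0], [0, 0, -1, 2, 0, -1], [-1, 0, 0, 0, 2, 0], [0, 0, 0, -1, 0, 2]].
All simple roots have the same length, so the diagram is simply laced. The associated Dynkin diagram is a chain of 5 nodes with one extra node attached to the third node from one end (E_6), so the type is E_6.

E_6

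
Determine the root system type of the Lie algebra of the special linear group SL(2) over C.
A1

This is sl(2), which has dimension 2^2 - 1 = 3 and rank 2 - 1 = 1 (a Cartan subalgebra is the diagonal traceless matrices). In the classification of classical Lie algebras, the special linear algebra sl(n+1) has type A_n; here n = 1, so the Dynkin diagram is a chain of 1 nodes with single edges (A_1). Hence the type is A_1.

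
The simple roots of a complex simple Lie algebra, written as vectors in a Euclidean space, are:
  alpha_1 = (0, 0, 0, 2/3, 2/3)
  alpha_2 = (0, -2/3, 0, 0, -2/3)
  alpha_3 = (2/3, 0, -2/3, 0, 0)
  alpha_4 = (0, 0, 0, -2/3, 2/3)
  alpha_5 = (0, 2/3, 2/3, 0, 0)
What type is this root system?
type D_5

Compute the Cartan integers a_ij = 2(alpha_i, alpha_j)/(alpha_j, alpha_j); the resulting 5x5 Cartan matrix is
[[2, -1, 0, 0, 0], [-1, 2, 0, -1, -1], [0, 0, 2, 0, -1], [0, -1, 0, 2, 0], [0, -1, -1, 0, 2]].
All simple roots have the same length, so the diagram is simply laced. The associated Dynkin diagram is a chain of 3 nodes with a fork of two nodes at one end (D_5), so the type is D_5 (the algebra so(10)).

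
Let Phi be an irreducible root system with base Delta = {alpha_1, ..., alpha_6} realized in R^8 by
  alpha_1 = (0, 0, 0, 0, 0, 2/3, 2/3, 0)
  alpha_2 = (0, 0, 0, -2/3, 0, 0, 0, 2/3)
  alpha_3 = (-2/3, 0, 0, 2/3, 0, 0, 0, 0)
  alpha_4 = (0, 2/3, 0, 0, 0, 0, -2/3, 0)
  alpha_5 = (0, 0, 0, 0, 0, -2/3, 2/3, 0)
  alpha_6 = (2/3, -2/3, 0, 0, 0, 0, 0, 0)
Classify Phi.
D_6 (so(12))

Compute the Cartan integers a_ij = 2(alpha_i, alpha_j)/(alpha_j, alpha_j); the resulting 6x6 Cartan matrix is
[[2, 0, 0, -1, 0, 0], [0, 2, -1, 0, 0, 0], [0, -1, 2, 0, 0, -1], [-1, 0, 0, 2, -1, -1], [0, 0, 0, -1, 2, 0], [0, 0, -1, -1, 0, 2]].
All simple roots have the same length, so the diagram is simply laced. The associated Dynkin diagram is a chain of 4 nodes with a fork of two nodes at one end (D_6), so the type is D_6 (the algebra so(12)).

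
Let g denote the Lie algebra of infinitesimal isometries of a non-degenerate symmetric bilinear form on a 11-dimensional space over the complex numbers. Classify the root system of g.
This is so(11) with 11 odd, which has dimension 11(11-1)/2 = 55 and rank (11-1)/2 = 5. In the classification of classical Lie algebras, the orthogonal algebra so(2n+1) in an odd number of variables has type B_n; here n = 5, so the Dynkin diagram is a chain of 5 nodes with a double edge at one end; the terminal node there is the unique short simple root (B_5). Hence the type is B_5.

B_5 (so(11))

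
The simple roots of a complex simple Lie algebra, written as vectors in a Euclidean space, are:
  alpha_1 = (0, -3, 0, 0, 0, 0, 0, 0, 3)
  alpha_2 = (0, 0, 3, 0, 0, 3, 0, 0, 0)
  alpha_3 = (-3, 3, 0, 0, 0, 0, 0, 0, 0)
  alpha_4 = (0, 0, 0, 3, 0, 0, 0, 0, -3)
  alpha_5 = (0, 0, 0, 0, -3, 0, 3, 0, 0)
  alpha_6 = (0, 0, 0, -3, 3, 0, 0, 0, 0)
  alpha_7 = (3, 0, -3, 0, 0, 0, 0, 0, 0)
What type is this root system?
A_7 (sl(8))

Compute the Cartan integers a_ij = 2(alpha_i, alpha_j)/(alpha_j, alpha_j); the resulting 7x7 Cartan matrix is
[[2, 0, -1, -1, 0, 0, 0], [0, 2, 0, 0, 0, 0, -1], [-1, 0, 2, 0, 0, 0, -1], [-1, 0, 0, 2, 0, -1, 0], [0, 0, 0, 0, 2, -1, 0], [0, 0, 0, -1, -1, 2, 0], [0, -1, -1, 0, 0, 0, 2]].
All simple roots have the same length, so the diagram is simply laced. The associated Dynkin diagram is a chain of 7 nodes with single edges (A_7), so the type is A_7 (the algebra sl(8)).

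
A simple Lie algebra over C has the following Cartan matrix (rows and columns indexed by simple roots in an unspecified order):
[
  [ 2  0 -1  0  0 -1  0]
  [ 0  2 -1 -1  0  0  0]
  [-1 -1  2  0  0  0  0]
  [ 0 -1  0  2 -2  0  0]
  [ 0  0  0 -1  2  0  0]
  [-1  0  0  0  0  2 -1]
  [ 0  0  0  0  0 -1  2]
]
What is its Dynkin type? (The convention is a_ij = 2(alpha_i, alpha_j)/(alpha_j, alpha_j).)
B7

The matrix has rank 7 with 2's on the diagonal. Reading the off-diagonal entries as Dynkin edges (a single edge where a_ij = a_ji = -1; a double or triple edge where a_ij * a_ji = 2 or 3), the diagram is a chain of 7 nodes with a double edge at one end; the terminal node there is the unique short simple root (B_7). One simple-root ordering that puts it in standard form is (alpha_7, alpha_6, alpha_1, alpha_3, alpha_2, alpha_4, alpha_5). So the algebra is type B_7, i.e. so(15).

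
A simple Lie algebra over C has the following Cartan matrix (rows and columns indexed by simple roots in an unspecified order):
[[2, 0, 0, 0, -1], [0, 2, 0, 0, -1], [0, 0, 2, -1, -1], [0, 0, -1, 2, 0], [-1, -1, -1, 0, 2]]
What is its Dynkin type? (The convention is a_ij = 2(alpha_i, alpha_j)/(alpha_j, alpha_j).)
The matrix has rank 5 with 2's on the diagonal. Reading the off-diagonal entries as Dynkin edges (a single edge where a_ij = a_ji = -1; a double or triple edge where a_ij * a_ji = 2 or 3), the diagram is a chain of 3 nodes with a fork of two nodes at one end (D_5). One simple-root ordering that puts it in standard form is (alpha_4, alpha_3, alpha_5, alpha_1, alpha_2). So the algebra is type D_5, i.e. so(10).

D_5 (so(10))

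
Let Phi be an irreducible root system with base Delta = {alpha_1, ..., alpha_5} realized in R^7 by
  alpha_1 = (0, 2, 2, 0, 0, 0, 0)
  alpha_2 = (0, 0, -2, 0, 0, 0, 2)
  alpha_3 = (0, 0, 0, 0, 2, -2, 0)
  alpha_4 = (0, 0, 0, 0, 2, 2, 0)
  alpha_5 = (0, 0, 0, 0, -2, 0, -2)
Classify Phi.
Compute the Cartan integers a_ij = 2(alpha_i, alpha_j)/(alpha_j, alpha_j); the resulting 5x5 Cartan matrix is
[[2, -1, 0, 0, 0], [-1, 2, 0, 0, -1], [0, 0, 2, 0, -1], [0, 0, 0, 2, -1], [0, -1, -1, -1, 2]].
All simple roots have the same length, so the diagram is simply laced. The associated Dynkin diagram is a chain of 3 nodes with a fork of two nodes at one end (D_5), so the type is D_5 (the algebra so(10)).

D5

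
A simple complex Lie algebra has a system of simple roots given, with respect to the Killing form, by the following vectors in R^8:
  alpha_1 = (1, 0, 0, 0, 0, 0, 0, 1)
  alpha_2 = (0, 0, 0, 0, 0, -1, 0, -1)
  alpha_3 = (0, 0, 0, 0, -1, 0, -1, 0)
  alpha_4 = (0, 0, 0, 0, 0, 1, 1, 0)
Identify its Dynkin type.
type A_4

Compute the Cartan integers a_ij = 2(alpha_i, alpha_j)/(alpha_j, alpha_j); the resulting 4x4 Cartan matrix is
[[2, -1, 0, 0], [-1, 2, 0, -1], [0, 0, 2, -1], [0, -1, -1, 2]].
All simple roots have the same length, so the diagram is simply laced. The associated Dynkin diagram is a chain of 4 nodes with single edges (A_4), so the type is A_4 (the algebra sl(5)).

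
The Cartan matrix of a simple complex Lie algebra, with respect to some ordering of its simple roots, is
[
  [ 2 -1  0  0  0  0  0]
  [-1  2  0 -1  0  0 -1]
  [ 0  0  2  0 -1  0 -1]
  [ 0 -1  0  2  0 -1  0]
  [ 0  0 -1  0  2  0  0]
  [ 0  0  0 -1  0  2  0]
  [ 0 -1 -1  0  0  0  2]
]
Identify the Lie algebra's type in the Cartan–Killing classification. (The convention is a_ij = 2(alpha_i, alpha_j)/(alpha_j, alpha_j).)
The matrix has rank 7 with 2's on the diagonal. Reading the off-diagonal entries as Dynkin edges (a single edge where a_ij = a_ji = -1; a double or triple edge where a_ij * a_ji = 2 or 3), the diagram is a chain of 6 nodes with one extra node attached to the third node from one end (E_7). One simple-root ordering that puts it in standard form is (alpha_6, alpha_1, alpha_4, alpha_2, alpha_7, alpha_3, alpha_5). So the algebra is type E_7.

E_7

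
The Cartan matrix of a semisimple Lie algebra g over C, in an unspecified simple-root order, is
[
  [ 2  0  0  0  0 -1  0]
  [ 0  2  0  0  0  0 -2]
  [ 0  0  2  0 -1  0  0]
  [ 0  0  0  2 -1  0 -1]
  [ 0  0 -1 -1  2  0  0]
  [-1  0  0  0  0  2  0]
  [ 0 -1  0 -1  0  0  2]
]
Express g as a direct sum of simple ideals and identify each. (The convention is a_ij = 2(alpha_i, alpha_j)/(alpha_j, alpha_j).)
type A_2 ⊕ type C_5

The diagram associated to this matrix has two connected components: the simple roots {alpha_1, alpha_6} form a chain of 2 nodes with single edges (A_2), and {alpha_2, alpha_3, alpha_4, alpha_5, alpha_7} form a chain of 5 nodes with a double edge at one end; the terminal node there is the unique long simple root (C_5). A semisimple Lie algebra decomposes uniquely as the direct sum of simple ideals, one per connected component of its Dynkin diagram, so g ≅ A_2 ⊕ C_5 (dimension 8 + 55 = 63).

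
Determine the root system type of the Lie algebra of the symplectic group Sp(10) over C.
This is sp(10), which has dimension 10(10+1)/2 = 55 and rank 10/2 = 5. In the classification of classical Lie algebras, the symplectic algebra sp(2n) has type C_n; here n = 5, so the Dynkin diagram is a chain of 5 nodes with a double edge at one end; the terminal node there is the unique long simple root (C_5). Hence the type is C_5.

C_5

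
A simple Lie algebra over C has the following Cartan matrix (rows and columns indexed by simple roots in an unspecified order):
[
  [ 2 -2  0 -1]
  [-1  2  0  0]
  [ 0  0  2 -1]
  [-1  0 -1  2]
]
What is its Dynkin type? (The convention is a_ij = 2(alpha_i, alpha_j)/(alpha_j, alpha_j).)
B_4 (so(9))

The matrix has rank 4 with 2's on the diagonal. Reading the off-diagonal entries as Dynkin edges (a single edge where a_ij = a_ji = -1; a double or triple edge where a_ij * a_ji = 2 or 3), the diagram is a chain of 4 nodes with a double edge at one end; the terminal node there is the unique short simple root (B_4). One simple-root ordering that puts it in standard form is (alpha_3, alpha_4, alpha_1, alpha_2). So the algebra is type B_4, i.e. so(9).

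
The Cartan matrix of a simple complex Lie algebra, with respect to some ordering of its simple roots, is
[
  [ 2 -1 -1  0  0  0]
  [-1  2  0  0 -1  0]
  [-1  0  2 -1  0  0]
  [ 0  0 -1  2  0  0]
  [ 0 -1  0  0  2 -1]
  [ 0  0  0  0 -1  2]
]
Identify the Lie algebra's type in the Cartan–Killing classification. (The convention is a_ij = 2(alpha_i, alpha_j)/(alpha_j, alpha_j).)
A_6

The matrix has rank 6 with 2's on the diagonal. Reading the off-diagonal entries as Dynkin edges (a single edge where a_ij = a_ji = -1; a double or triple edge where a_ij * a_ji = 2 or 3), the diagram is a chain of 6 nodes with single edges (A_6). One simple-root ordering that puts it in standard form is (alpha_4, alpha_3, alpha_1, alpha_2, alpha_5, alpha_6). So the algebra is type A_6, i.e. sl(7).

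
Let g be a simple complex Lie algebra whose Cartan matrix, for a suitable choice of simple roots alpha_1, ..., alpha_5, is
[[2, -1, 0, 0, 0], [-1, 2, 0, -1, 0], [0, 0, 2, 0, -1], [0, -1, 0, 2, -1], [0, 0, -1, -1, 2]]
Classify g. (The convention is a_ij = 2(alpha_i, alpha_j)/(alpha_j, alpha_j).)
type A_5

The matrix has rank 5 with 2's on the diagonal. Reading the off-diagonal entries as Dynkin edges (a single edge where a_ij = a_ji = -1; a double or triple edge where a_ij * a_ji = 2 or 3), the diagram is a chain of 5 nodes with single edges (A_5). One simple-root ordering that puts it in standard form is (alpha_1, alpha_2, alpha_4, alpha_5, alpha_3). So the algebra is type A_5, i.e. sl(6).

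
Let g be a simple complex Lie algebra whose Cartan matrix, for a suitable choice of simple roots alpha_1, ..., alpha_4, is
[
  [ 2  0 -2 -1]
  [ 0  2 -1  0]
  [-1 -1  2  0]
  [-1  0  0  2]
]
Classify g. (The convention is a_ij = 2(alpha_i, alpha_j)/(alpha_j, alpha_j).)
F_4

The matrix has rank 4 with 2's on the diagonal. Reading the off-diagonal entries as Dynkin edges (a single edge where a_ij = a_ji = -1; a double or triple edge where a_ij * a_ji = 2 or 3), the diagram is a chain of 4 nodes with a double edge between the middle two (F_4). One simple-root ordering that puts it in standard form is (alpha_4, alpha_1, alpha_3, alpha_2). So the algebra is type F_4.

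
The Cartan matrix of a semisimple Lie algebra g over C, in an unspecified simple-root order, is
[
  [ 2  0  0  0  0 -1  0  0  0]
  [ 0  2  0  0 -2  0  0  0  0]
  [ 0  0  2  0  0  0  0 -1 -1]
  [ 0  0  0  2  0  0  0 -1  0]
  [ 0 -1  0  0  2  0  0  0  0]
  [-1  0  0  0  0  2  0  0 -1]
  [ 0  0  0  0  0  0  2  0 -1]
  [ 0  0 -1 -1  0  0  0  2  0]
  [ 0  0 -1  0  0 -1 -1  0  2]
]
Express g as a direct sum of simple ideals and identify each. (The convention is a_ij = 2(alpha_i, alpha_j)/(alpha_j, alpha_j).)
The diagram associated to this matrix has two connected components: the simple roots {alpha_2, alpha_5} form a chain of 2 nodes with a double edge at one end; the terminal node there is the unique short simple root (B_2), and {alpha_1, alpha_3, alpha_4, alpha_6, alpha_7, alpha_8, alpha_9} form a chain of 6 nodes with one extra node attached to the third node from one end (E_7). A semisimple Lie algebra decomposes uniquely as the direct sum of simple ideals, one per connected component of its Dynkin diagram, so g ≅ B_2 ⊕ E_7 (dimension 10 + 133 = 143).

B_2 (so(5)) + E_7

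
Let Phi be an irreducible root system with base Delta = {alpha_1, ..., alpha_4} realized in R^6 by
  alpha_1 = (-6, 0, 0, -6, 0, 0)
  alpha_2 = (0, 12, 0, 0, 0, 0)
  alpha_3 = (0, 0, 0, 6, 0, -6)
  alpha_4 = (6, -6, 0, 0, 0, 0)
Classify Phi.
Compute the Cartan integers a_ij = 2(alpha_i, alpha_j)/(alpha_j, alpha_j); the resulting 4x4 Cartan matrix is
[[2, 0, -1, -1], [0, 2, 0, -2], [-1, 0, 2, 0], [-1, -1, 0, 2]].
The roots have two lengths (squared-length ratio 2:1); the short ones are alpha_{1,3,4}. The associated Dynkin diagram is a chain of 4 nodes with a double edge at one end; the terminal node there is the unique long simple root (C_4), so the type is C_4 (the algebra sp(8)).

C_4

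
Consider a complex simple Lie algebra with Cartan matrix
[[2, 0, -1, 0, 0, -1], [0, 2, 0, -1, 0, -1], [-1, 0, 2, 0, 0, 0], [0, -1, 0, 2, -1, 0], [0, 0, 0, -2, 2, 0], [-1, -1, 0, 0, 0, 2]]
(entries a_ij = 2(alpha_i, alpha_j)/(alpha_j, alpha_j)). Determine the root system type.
The matrix has rank 6 with 2's on the diagonal. Reading the off-diagonal entries as Dynkin edges (a single edge where a_ij = a_ji = -1; a double or triple edge where a_ij * a_ji = 2 or 3), the diagram is a chain of 6 nodes with a double edge at one end; the terminal node there is the unique long simple root (C_6). One simple-root ordering that puts it in standard form is (alpha_3, alpha_1, alpha_6, alpha_2, alpha_4, alpha_5). So the algebra is type C_6, i.e. sp(12).

C6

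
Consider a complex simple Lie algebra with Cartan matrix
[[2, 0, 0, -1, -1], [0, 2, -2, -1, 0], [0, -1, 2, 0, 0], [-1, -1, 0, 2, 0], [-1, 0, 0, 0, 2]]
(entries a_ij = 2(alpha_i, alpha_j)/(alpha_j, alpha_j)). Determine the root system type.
The matrix has rank 5 with 2's on the diagonal. Reading the off-diagonal entries as Dynkin edges (a single edge where a_ij = a_ji = -1; a double or triple edge where a_ij * a_ji = 2 or 3), the diagram is a chain of 5 nodes with a double edge at one end; the terminal node there is the unique short simple root (B_5). One simple-root ordering that puts it in standard form is (alpha_5, alpha_1, alpha_4, alpha_2, alpha_3). So the algebra is type B_5, i.e. so(11).

B_5 (so(11))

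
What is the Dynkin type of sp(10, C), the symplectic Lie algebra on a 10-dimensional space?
This is sp(10), which has dimension 10(10+1)/2 = 55 and rank 10/2 = 5. In the classification of classical Lie algebras, the symplectic algebra sp(2n) has type C_n; here n = 5, so the Dynkin diagram is a chain of 5 nodes with a double edge at one end; the terminal node there is the unique long simple root (C_5). Hence the type is C_5.

C5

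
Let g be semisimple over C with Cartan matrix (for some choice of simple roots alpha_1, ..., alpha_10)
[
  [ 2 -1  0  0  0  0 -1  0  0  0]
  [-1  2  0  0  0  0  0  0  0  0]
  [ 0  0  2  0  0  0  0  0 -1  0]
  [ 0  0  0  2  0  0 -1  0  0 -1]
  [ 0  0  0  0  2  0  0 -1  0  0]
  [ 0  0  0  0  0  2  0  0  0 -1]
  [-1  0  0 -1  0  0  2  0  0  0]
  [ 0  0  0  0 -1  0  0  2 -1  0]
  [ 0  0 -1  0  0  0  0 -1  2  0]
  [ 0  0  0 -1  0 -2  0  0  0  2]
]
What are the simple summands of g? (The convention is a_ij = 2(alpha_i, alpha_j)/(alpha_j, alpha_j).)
The diagram associated to this matrix has two connected components: the simple roots {alpha_3, alpha_5, alpha_8, alpha_9} form a chain of 4 nodes with single edges (A_4), and {alpha_1, alpha_2, alpha_4, alpha_6, alpha_7, alpha_10} form a chain of 6 nodes with a double edge at one end; the terminal node there is the unique short simple root (B_6). A semisimple Lie algebra decomposes uniquely as the direct sum of simple ideals, one per connected component of its Dynkin diagram, so g ≅ A_4 ⊕ B_6 (dimension 24 + 78 = 102).

A_4 (sl(5)) + B_6 (so(13))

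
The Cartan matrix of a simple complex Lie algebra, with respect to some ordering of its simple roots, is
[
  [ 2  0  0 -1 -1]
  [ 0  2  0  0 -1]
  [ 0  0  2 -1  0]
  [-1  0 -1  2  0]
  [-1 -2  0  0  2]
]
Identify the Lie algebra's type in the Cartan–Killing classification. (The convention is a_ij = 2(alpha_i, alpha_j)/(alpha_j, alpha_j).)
B5

The matrix has rank 5 with 2's on the diagonal. Reading the off-diagonal entries as Dynkin edges (a single edge where a_ij = a_ji = -1; a double or triple edge where a_ij * a_ji = 2 or 3), the diagram is a chain of 5 nodes with a double edge at one end; the terminal node there is the unique short simple root (B_5). One simple-root ordering that puts it in standard form is (alpha_3, alpha_4, alpha_1, alpha_5, alpha_2). So the algebra is type B_5, i.e. so(11).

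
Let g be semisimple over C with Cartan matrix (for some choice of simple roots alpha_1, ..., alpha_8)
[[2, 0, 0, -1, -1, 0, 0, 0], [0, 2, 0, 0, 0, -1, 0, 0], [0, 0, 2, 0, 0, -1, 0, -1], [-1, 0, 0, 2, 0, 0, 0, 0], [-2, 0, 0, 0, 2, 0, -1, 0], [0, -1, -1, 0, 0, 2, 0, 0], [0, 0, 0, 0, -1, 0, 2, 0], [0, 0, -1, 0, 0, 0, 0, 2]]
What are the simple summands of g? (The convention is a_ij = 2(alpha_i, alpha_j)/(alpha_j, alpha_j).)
The diagram associated to this matrix has two connected components: the simple roots {alpha_2, alpha_3, alpha_6, alpha_8} form a chain of 4 nodes with single edges (A_4), and {alpha_1, alpha_4, alpha_5, alpha_7} form a chain of 4 nodes with a double edge between the middle two (F_4). A semisimple Lie algebra decomposes uniquely as the direct sum of simple ideals, one per connected component of its Dynkin diagram, so g ≅ A_4 ⊕ F_4 (dimension 24 + 52 = 76).

A_4 ⊕ F_4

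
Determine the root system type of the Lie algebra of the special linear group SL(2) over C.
This is sl(2), which has dimension 2^2 - 1 = 3 and rank 2 - 1 = 1 (a Cartan subalgebra is the diagonal traceless matrices). In the classification of classical Lie algebras, the special linear algebra sl(n+1) has type A_n; here n = 1, so the Dynkin diagram is a chain of 1 nodes with single edges (A_1). Hence the type is A_1.

A_1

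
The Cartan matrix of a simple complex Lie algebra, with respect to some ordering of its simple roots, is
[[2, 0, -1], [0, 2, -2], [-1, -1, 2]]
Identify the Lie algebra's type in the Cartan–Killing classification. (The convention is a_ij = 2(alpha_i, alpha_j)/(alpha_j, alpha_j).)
C_3 (sp(6))

The matrix has rank 3 with 2's on the diagonal. Reading the off-diagonal entries as Dynkin edges (a single edge where a_ij = a_ji = -1; a double or triple edge where a_ij * a_ji = 2 or 3), the diagram is a chain of 3 nodes with a double edge at one end; the terminal node there is the unique long simple root (C_3). One simple-root ordering that puts it in standard form is (alpha_1, alpha_3, alpha_2). So the algebra is type C_3, i.e. sp(6).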